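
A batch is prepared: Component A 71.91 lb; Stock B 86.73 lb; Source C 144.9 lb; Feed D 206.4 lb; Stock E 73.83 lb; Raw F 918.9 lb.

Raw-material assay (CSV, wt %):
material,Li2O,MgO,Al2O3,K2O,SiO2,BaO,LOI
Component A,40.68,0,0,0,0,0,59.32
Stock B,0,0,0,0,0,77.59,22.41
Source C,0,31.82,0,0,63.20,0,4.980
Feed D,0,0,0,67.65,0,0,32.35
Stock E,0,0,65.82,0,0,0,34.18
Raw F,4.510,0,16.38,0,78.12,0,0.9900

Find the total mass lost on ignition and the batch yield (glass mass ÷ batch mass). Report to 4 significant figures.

LOI loss = 170.4 lb; glass = 1332 lb; yield = 88.66%

The working math holds full precision through the solve. Intermediates are printed rounded to 4 significant digits within the worked lines. Every reported value receives exactly one rounding; the derived quantities (the yield, six oxide percentages, the totals, ignition loss, glass mass) are carried from the batch weights at 1332 lb of glass in exact precision as written in the question or the answer.
Material-by-material LOI:
  Component A: 71.91 × 0.5932 = 42.66 lb
  Stock B: 86.73 × 0.2241 = 19.44 lb
  Source C: 144.9 × 0.04980 = 7.216 lb
  Feed D: 206.4 × 0.3235 = 66.77 lb
  Stock E: 73.83 × 0.3418 = 25.24 lb
  Raw F: 918.9 × 0.009900 = 9.097 lb
Total LOI = 170.4 lb
Glass = batch − LOI = 1503 − 170.4 = 1332 lb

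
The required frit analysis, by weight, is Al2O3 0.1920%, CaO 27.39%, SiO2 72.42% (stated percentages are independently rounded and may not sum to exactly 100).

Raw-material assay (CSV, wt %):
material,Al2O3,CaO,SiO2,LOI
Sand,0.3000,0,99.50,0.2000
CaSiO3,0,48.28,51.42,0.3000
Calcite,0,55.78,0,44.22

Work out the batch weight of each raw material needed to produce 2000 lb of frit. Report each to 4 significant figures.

Batch per 2000 lb frit:
  Sand: 1280 lb
  CaSiO3: 339.9 lb
  Calcite: 687.8 lb
Total batch = 2308 lb; LOI loss = 307.7 lb; yield = 86.67%

Intermediates are shown, rounded to 4 significant figures, as written. All arithmetic carries full precision in all steps. Each reported result is rounded a single time — derived quantities, including totals, the yield, net glass mass, three oxide percentages, ignition loss, are re-derived from the weighed amounts per 2000 lb of glass in full float precision, as quoted within problem or answer.
Oxide-by-oxide targets in 2000 lb frit:
  Al2O3: 0.1920% × 2000 = 3.840 lb
  CaO: 27.39% × 2000 = 547.8 lb
  SiO2: 72.42% × 2000 = 1448 lb
Oxide-by-oxide audit on the weights just shown, on the stated basis (every target is met by its sum up to rounding of the answer):
  Al2O3: 1280·0.003000 = 3.840 lb (target 3.840 lb)
  CaO: 339.9·0.4828 + 687.8·0.5578 = 547.8 lb (target 547.8 lb)
  SiO2: 1280·0.9950 + 339.9·0.5142 = 1448 lb (target 1448 lb)
The glass-mass cross-check: total charge less LOI = 2000 lb (summing oxide targets gives 2000 lb; basis as stated: 2000 lb — a pure rounding effect).
Adding the batch up: Σ batch = 2308 lb; LOI removed, Σ of batch·LOI: 307.7 lb; the yield ratio, glass ÷ batch: 86.67%.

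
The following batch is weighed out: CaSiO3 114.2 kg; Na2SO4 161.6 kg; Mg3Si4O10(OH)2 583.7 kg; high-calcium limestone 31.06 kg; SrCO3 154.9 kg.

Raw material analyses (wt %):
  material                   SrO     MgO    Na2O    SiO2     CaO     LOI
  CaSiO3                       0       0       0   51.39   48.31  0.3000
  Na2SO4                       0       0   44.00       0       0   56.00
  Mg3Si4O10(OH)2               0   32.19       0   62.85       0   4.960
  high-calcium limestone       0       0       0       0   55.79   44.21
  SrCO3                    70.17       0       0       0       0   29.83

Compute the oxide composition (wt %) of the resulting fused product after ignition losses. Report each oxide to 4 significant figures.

Glass mass = 865.7 kg (batch 1045 − LOI 179.7).
Composition: SrO 12.56%, MgO 21.70%, Na2O 8.213%, SiO2 49.15%, CaO 8.374%

Intermediates are shown, with 4-significant-digit rounding, on the page. The whole derivation keeps full float precision at every stage; each reported figure includes exactly one rounding — derived quantities are recomputed from the batch weights on 865.7 kg of glass in full float precision (glass mass, the five compositions, ignition loss, yield, the totals) exactly as printed in either problem or answer.
Oxide-by-oxide delivered mass:
  SrO: 154.9·0.7017 = 108.7 kg
  MgO: 583.7·0.3219 = 187.9 kg
  Na2O: 161.6·0.4400 = 71.10 kg
  SiO2: 114.2·0.5139 + 583.7·0.6285 = 425.5 kg
  CaO: 114.2·0.4831 + 31.06·0.5579 = 72.50 kg
LOI: 114.2·0.003000 + 161.6·0.5600 + 583.7·0.04960 + 31.06·0.4421 + 154.9·0.2983 = 179.7 kg
Net of LOI, the glass mass = 1045 − 179.7 = 865.7 kg (= the summed oxide contributions)
each wt % is 100 × oxide ÷ glass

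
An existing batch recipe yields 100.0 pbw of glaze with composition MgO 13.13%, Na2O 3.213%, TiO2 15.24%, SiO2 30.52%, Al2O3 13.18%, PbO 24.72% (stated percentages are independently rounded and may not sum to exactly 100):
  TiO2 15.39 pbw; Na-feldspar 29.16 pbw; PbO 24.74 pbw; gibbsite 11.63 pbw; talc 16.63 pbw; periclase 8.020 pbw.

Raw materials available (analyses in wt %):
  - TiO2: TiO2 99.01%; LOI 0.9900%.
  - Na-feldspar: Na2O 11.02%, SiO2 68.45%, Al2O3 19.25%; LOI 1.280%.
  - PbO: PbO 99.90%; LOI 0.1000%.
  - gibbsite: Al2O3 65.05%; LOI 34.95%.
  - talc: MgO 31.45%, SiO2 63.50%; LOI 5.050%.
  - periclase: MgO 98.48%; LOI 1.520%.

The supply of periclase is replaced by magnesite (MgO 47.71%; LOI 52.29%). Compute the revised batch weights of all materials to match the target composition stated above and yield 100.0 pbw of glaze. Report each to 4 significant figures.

The working math keeps full float precision from first step to last. In-progress results are rounded off to 4 significant digits wherever printed; every reported number sees exactly one rounding; derived quantities are carried in full float precision (LOI, totals, six oxide percentages, net glass mass, yield) starting from the weights on 100.0 pbw of glass, as given in the question or the answer.
Oxide-by-oxide targets in 100.0 pbw glaze:
  MgO: 13.13% × 100.0 = 13.13 pbw
  Na2O: 3.213% × 100.0 = 3.213 pbw
  TiO2: 15.24% × 100.0 = 15.24 pbw
  SiO2: 30.52% × 100.0 = 30.52 pbw
  Al2O3: 13.18% × 100.0 = 13.18 pbw
  PbO: 24.72% × 100.0 = 24.72 pbw
Sums-versus-targets review working from each reported weight, per the basis as stated (each sum matches its target mass net of answer rounding effects):
  MgO: 16.63·0.3145 + 16.56·0.4771 = 13.13 pbw (target 13.13 pbw)
  Na2O: 29.16·0.1102 = 3.213 pbw (target 3.213 pbw)
  TiO2: 15.39·0.9901 = 15.24 pbw (target 15.24 pbw)
  SiO2: 29.16·0.6845 + 16.63·0.6350 = 30.52 pbw (target 30.52 pbw)
  Al2O3: 29.16·0.1925 + 11.63·0.6505 = 13.18 pbw (target 13.18 pbw)
  PbO: 24.74·0.9990 = 24.72 pbw (target 24.72 pbw)
The glass-mass cross-check: the batch minus its LOI: 100.0 pbw (oxide target masses add up to 100.0 pbw; stated basis 100.0 pbw — rounding explains the deltas).
Adding the batch up: Σ batch = 114.1 pbw; loss to ignition Σ batch·LOI = 14.11 pbw; yield, glass over the total, = 87.63%.

Revised batch per 100.0 pbw glaze:
  TiO2: 15.39 pbw
  Na-feldspar: 29.16 pbw
  PbO: 24.74 pbw
  gibbsite: 11.63 pbw
  talc: 16.63 pbw
  magnesite: 16.56 pbw
Total batch = 114.1 pbw; LOI loss = 14.11 pbw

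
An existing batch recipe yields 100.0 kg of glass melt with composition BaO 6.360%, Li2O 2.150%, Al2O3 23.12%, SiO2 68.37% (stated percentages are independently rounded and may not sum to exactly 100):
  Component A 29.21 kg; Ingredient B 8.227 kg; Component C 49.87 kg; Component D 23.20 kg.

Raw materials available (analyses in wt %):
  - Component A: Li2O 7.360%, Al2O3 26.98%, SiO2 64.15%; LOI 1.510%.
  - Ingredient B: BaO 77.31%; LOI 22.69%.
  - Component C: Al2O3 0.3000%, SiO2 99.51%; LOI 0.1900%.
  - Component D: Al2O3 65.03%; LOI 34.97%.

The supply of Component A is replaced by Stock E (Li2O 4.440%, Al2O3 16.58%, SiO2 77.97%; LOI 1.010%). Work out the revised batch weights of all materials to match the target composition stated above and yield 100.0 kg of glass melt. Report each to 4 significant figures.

Mid-chain values appear (rounded to 4 significant digits) on the page — each numeric step maintains exact precision at all times — exactly one rounding goes into each reported result; derived quantities, which include yield, glass mass, ignition loss, totals, the four compositions, are computed in full precision, as they appear in the question or the answer, using the weight values at 100.0 kg of glass.
Oxide mass targets, per 100.0 kg glass melt:
  BaO: 6.360% × 100.0 = 6.360 kg
  Li2O: 2.150% × 100.0 = 2.150 kg
  Al2O3: 23.12% × 100.0 = 23.12 kg
  SiO2: 68.37% × 100.0 = 68.37 kg
Checking each oxide sum on the weights just shown, relative to the basis at hand (sum by sum, the targets are met modulo rounding of the values):
  BaO: 8.227·0.7731 = 6.360 kg (target 6.360 kg)
  Li2O: 48.42·0.04440 = 2.150 kg (target 2.150 kg)
  Al2O3: 48.42·0.1658 + 30.77·0.003000 + 23.06·0.6503 = 23.12 kg (target 23.12 kg)
  SiO2: 48.42·0.7797 + 30.77·0.9951 = 68.37 kg (target 68.37 kg)
The glass-mass cross-check: total batch − LOI = 100.0 kg (the Σ of target masses is 100.0 kg; against the stated basis, 100.0 kg — any gap is answer rounding).
Summing the batch: Σ batch = 110.5 kg; LOI removed, Σ of batch·LOI: 10.48 kg; glass ÷ batch gives a yield of 90.52%.

Revised batch per 100.0 kg glass melt:
  Stock E: 48.42 kg
  Ingredient B: 8.227 kg
  Component C: 30.77 kg
  Component D: 23.06 kg
Total batch = 110.5 kg; LOI loss = 10.48 kg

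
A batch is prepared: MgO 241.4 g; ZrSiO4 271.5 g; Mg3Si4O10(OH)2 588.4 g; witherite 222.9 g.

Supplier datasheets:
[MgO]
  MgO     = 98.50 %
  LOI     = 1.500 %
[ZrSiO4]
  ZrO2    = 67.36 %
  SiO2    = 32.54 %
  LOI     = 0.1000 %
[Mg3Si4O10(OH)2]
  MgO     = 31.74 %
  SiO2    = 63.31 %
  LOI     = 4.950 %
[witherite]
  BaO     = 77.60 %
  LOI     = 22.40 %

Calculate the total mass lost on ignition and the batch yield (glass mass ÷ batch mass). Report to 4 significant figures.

Values along the way appear with 4-significant-figure rounding on the page. Every computation holds exact precision through every step — a single rounding finalizes every reported figure; derived quantities are recomputed using the weight values on 1241 g of glass in exact precision (the yield, four oxide percentages, the totals, LOI, net glass mass), exactly as shown in the problem or the answer.
Material-by-material LOI:
  MgO: 241.4 × 0.01500 = 3.621 g
  ZrSiO4: 271.5 × 0.001000 = 0.2715 g
  Mg3Si4O10(OH)2: 588.4 × 0.04950 = 29.13 g
  witherite: 222.9 × 0.2240 = 49.93 g
Total LOI = 82.95 g
Glass = batch − LOI = 1324 − 82.95 = 1241 g

LOI loss = 82.95 g; glass = 1241 g; yield = 93.74%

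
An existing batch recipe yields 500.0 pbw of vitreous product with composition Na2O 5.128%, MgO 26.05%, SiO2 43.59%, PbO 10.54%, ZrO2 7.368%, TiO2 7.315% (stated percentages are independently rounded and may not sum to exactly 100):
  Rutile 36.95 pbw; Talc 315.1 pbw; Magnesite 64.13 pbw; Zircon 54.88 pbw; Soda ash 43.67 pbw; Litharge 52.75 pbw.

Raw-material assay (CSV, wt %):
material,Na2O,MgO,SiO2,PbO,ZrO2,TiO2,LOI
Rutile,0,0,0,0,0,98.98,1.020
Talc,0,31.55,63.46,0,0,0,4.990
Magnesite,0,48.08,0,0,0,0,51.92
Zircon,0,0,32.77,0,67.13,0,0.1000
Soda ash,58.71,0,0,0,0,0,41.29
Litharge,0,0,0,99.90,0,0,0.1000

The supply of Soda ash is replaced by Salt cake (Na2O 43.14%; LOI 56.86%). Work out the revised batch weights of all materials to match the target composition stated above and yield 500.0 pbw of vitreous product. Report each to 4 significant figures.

Revised batch per 500.0 pbw vitreous product:
  Rutile: 36.95 pbw
  Talc: 315.1 pbw
  Magnesite: 64.13 pbw
  Zircon: 54.88 pbw
  Salt cake: 59.43 pbw
  Litharge: 52.75 pbw
Total batch = 583.2 pbw; LOI loss = 83.30 pbw

The intermediate values are displayed with 4-significant-figure rounding across the worked steps; the whole derivation maintains full precision from start to finish; every reported result is rounded exactly once; the derived quantities (the six compositions, glass mass, ignition loss, totals, yield) are carried starting from the weights on 500.0 pbw of glass at full float precision as they appear in problem or answer.
Target masses of each oxide per 500.0 pbw vitreous product:
  Na2O: 5.128% × 500.0 = 25.64 pbw
  MgO: 26.05% × 500.0 = 130.2 pbw
  SiO2: 43.59% × 500.0 = 218.0 pbw
  PbO: 10.54% × 500.0 = 52.70 pbw
  ZrO2: 7.368% × 500.0 = 36.84 pbw
  TiO2: 7.315% × 500.0 = 36.58 pbw
Per-oxide balance check from the weights as reported, per the basis as stated (sums match the target masses net of answer rounding effects):
  Na2O: 59.43·0.4314 = 25.64 pbw (target 25.64 pbw)
  MgO: 315.1·0.3155 + 64.13·0.4808 = 130.2 pbw (target 130.2 pbw)
  SiO2: 315.1·0.6346 + 54.88·0.3277 = 217.9 pbw (target 218.0 pbw)
  PbO: 52.75·0.9990 = 52.70 pbw (target 52.70 pbw)
  ZrO2: 54.88·0.6713 = 36.84 pbw (target 36.84 pbw)
  TiO2: 36.95·0.9898 = 36.57 pbw (target 36.58 pbw)
Glass-mass closure: Σ batch − LOI loss = 499.9 pbw (oxide target masses add up to 500.0 pbw; stated basis 500.0 pbw — deltas are rounding alone).
Batch grand total — Σ batch = 583.2 pbw; ignition loss, Σ(batch × LOI) = 83.30 pbw; as yield: glass ÷ batch → 85.72%.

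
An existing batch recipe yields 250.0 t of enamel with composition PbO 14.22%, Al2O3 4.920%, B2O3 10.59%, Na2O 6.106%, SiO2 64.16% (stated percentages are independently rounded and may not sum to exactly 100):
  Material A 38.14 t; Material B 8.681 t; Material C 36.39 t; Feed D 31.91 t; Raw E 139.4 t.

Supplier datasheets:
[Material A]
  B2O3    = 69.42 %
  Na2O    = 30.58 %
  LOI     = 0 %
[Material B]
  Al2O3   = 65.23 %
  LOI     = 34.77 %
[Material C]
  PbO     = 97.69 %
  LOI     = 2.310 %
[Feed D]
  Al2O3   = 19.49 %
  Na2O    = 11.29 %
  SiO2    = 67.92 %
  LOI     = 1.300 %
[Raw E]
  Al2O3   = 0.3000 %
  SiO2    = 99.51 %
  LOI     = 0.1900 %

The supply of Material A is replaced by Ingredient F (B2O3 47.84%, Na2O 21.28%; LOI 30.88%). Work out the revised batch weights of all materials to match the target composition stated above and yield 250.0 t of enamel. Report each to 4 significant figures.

Values along the way appear with 4-significant-figure rounding alongside each step; each numeric step holds exact precision all the way through. Exactly one rounding is applied to each reported figure. The derived quantities (the yield, glass mass, the five compositions, totals, ignition loss) are re-derived from the weighed amounts per 250.0 t of glass in full float precision, as quoted within the problem or answer text.
Oxide mass targets, per 250.0 t enamel:
  PbO: 14.22% × 250.0 = 35.55 t
  Al2O3: 4.920% × 250.0 = 12.30 t
  B2O3: 10.59% × 250.0 = 26.48 t
  Na2O: 6.106% × 250.0 = 15.26 t
  SiO2: 64.16% × 250.0 = 160.4 t
Mass-balance tally per oxide with the batch weights as given, against the basis in use (every target is met by its sum given rounding of the digits):
  PbO: 36.39·0.9769 = 35.55 t (target 35.55 t)
  Al2O3: 8.980·0.6523 + 30.90·0.1949 + 140.1·0.003000 = 12.30 t (target 12.30 t)
  B2O3: 55.34·0.4784 = 26.47 t (target 26.48 t)
  Na2O: 55.34·0.2128 + 30.90·0.1129 = 15.26 t (target 15.26 t)
  SiO2: 30.90·0.6792 + 140.1·0.9951 = 160.4 t (target 160.4 t)
Mass balance on the glass: total batch − LOI = 250.0 t (the targets, summed, come to 250.0 t; basis as stated: 250.0 t — rounding explains the deltas).
Adding the batch up: Σ batch = 271.7 t; ignition loss, Σ(batch × LOI) = 21.72 t; yield: glass divided by total = 92.01%.

Revised batch per 250.0 t enamel:
  Ingredient F: 55.34 t
  Material B: 8.980 t
  Material C: 36.39 t
  Feed D: 30.90 t
  Raw E: 140.1 t
Total batch = 271.7 t; LOI loss = 21.72 t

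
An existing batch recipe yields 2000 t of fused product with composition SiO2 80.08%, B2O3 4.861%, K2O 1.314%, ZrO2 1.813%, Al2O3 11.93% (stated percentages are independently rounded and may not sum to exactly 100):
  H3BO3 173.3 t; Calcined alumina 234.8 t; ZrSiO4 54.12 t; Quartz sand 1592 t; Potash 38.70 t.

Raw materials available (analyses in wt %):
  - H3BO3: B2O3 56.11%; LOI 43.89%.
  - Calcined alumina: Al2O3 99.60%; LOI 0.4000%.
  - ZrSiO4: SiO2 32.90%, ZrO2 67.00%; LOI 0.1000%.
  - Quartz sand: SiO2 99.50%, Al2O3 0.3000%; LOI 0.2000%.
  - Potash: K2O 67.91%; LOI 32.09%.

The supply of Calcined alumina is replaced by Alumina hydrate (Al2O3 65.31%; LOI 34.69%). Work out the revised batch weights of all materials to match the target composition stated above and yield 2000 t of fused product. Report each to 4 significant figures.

Each numeric step carries full precision in all steps; working values are shown, with 4-significant-digit rounding, in the printout; each reported value carries a single rounding. The derived quantities are rebuilt in full float precision (net glass mass, totals, the five compositions, yield, LOI) from the batch weights at 2000 t of glass, precisely as stated by problem or answer.
Oxide-by-oxide targets in 2000 t fused product:
  SiO2: 80.08% × 2000 = 1602 t
  B2O3: 4.861% × 2000 = 97.22 t
  K2O: 1.314% × 2000 = 26.28 t
  ZrO2: 1.813% × 2000 = 36.26 t
  Al2O3: 11.93% × 2000 = 238.6 t
Verifying the oxide balance from the weights as reported, for the quoted basis mass (target by target, the sums agree up to rounding of the answer):
  SiO2: 54.12·0.3290 + 1592·0.9950 = 1602 t (target 1602 t)
  B2O3: 173.3·0.5611 = 97.24 t (target 97.22 t)
  K2O: 38.70·0.6791 = 26.28 t (target 26.28 t)
  ZrO2: 54.12·0.6700 = 36.26 t (target 36.26 t)
  Al2O3: 358.0·0.6531 + 1592·0.003000 = 238.6 t (target 238.6 t)
Glass-mass sanity pass: the batch minus its LOI: 2000 t (the Σ of target masses is 2000 t; versus the stated basis of 2000 t — rounding explains the deltas).
Batch grand total — Σ batch = 2216 t; Σ batch·LOI gives LOI loss = 215.9 t; yield: glass divided by total = 90.26%.

Revised batch per 2000 t fused product:
  H3BO3: 173.3 t
  Alumina hydrate: 358.0 t
  ZrSiO4: 54.12 t
  Quartz sand: 1592 t
  Potash: 38.70 t
Total batch = 2216 t; LOI loss = 215.9 t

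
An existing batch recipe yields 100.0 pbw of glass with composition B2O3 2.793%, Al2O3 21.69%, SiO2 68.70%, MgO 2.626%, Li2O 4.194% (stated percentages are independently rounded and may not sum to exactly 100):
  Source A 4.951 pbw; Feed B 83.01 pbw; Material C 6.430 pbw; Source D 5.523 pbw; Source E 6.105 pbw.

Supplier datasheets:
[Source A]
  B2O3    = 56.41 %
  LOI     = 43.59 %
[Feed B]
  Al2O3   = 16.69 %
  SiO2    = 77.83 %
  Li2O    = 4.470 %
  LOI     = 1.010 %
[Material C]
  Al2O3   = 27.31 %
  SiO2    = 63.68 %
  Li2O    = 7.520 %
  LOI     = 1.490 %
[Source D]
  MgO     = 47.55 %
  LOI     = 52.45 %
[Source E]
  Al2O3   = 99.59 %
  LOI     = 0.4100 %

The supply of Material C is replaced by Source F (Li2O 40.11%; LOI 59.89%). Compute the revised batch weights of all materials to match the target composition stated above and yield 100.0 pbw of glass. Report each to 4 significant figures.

Revised batch per 100.0 pbw glass:
  Source A: 4.951 pbw
  Feed B: 88.27 pbw
  Source F: 0.6192 pbw
  Source D: 5.523 pbw
  Source E: 6.986 pbw
Total batch = 106.3 pbw; LOI loss = 6.346 pbw

Values along the way appear rounded to 4 significant figures on the page. Each numeric step carries full precision end to end. A single rounding yields each reported value. Derived quantities, which include ignition loss, yield, net glass mass, the five compositions, totals, are carried in full precision, exactly as printed in either problem or answer, using the weight values for 100.0 pbw of glass.
Oxide-by-oxide targets in 100.0 pbw glass:
  B2O3: 2.793% × 100.0 = 2.793 pbw
  Al2O3: 21.69% × 100.0 = 21.69 pbw
  SiO2: 68.70% × 100.0 = 68.70 pbw
  MgO: 2.626% × 100.0 = 2.626 pbw
  Li2O: 4.194% × 100.0 = 4.194 pbw
Oxide-by-oxide audit given the weights on record, against the basis in use (sums match the target masses inside rounding margins):
  B2O3: 4.951·0.5641 = 2.793 pbw (target 2.793 pbw)
  Al2O3: 88.27·0.1669 + 6.986·0.9959 = 21.69 pbw (target 21.69 pbw)
  SiO2: 88.27·0.7783 = 68.70 pbw (target 68.70 pbw)
  MgO: 5.523·0.4755 = 2.626 pbw (target 2.626 pbw)
  Li2O: 88.27·0.04470 + 0.6192·0.4011 = 4.194 pbw (target 4.194 pbw)
Glass-mass closure: batch total minus LOI = 100.0 pbw (per-oxide target masses sum to 100.0 pbw; against the stated basis, 100.0 pbw — rounding explains the deltas).
Whole-batch sum: Σ batch = 106.3 pbw; LOI removed, Σ of batch·LOI: 6.346 pbw; glass ÷ batch gives a yield of 94.03%.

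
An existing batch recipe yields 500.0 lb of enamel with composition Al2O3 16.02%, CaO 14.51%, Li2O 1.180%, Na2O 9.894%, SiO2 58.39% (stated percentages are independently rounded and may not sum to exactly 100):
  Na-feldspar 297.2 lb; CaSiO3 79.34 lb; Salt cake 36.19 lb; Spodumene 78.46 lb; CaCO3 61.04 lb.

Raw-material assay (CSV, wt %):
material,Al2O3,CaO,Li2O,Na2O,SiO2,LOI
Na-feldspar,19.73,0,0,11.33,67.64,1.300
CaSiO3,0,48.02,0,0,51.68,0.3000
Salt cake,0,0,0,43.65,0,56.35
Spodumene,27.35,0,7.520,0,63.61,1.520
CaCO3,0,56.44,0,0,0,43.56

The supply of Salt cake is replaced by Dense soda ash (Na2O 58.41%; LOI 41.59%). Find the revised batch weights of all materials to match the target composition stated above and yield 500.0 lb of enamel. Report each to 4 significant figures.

Each numeric step keeps exact precision at every stage — working values are rounded to four significant figures as shown — every reported number takes just one rounding. The derived quantities are computed from the weighed amounts on 500.0 lb of glass in full float precision (glass mass, LOI, the five compositions, totals, yield) as written in either problem or answer.
Per-oxide target masses for 500.0 lb enamel:
  Al2O3: 16.02% × 500.0 = 80.10 lb
  CaO: 14.51% × 500.0 = 72.55 lb
  Li2O: 1.180% × 500.0 = 5.900 lb
  Na2O: 9.894% × 500.0 = 49.47 lb
  SiO2: 58.39% × 500.0 = 292.0 lb
Sums-versus-targets review per the reported batch figures, under the basis named above (every target is met by its sum net of answer rounding effects):
  Al2O3: 297.2·0.1973 + 78.46·0.2735 = 80.10 lb (target 80.10 lb)
  CaO: 79.34·0.4802 + 61.04·0.5644 = 72.55 lb (target 72.55 lb)
  Li2O: 78.46·0.07520 = 5.900 lb (target 5.900 lb)
  Na2O: 297.2·0.1133 + 27.04·0.5841 = 49.47 lb (target 49.47 lb)
  SiO2: 297.2·0.6764 + 79.34·0.5168 + 78.46·0.6361 = 291.9 lb (target 292.0 lb)
Glass-mass closure: batch total minus LOI = 500.0 lb (the targets, summed, come to 500.0 lb; stated basis 500.0 lb — differing by rounding only).
Batch grand total — Σ batch = 543.1 lb; LOI loss = Σ batch·LOI = 43.13 lb; yield, glass over the total, = 92.06%.

Revised batch per 500.0 lb enamel:
  Na-feldspar: 297.2 lb
  CaSiO3: 79.34 lb
  Dense soda ash: 27.04 lb
  Spodumene: 78.46 lb
  CaCO3: 61.04 lb
Total batch = 543.1 lb; LOI loss = 43.13 lb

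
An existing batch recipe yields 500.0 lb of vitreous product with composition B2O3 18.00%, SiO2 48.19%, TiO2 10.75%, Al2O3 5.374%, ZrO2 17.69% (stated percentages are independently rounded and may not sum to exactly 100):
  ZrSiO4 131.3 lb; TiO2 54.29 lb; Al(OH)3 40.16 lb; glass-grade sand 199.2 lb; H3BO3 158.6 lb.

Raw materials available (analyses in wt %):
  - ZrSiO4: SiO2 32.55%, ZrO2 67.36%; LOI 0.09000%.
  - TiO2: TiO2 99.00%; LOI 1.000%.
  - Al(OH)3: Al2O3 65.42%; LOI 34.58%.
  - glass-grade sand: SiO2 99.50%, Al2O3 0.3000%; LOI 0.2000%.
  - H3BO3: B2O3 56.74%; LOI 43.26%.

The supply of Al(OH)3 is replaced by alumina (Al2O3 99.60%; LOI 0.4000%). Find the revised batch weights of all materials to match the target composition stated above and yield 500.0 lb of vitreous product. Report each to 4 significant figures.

Revised batch per 500.0 lb vitreous product:
  ZrSiO4: 131.3 lb
  TiO2: 54.29 lb
  alumina: 26.38 lb
  glass-grade sand: 199.2 lb
  H3BO3: 158.6 lb
Total batch = 569.8 lb; LOI loss = 69.78 lb

Full precision is carried at each step — mid-chain values are printed (rounded to four significant digits) at each printed step — each reported number sees exactly one rounding. Derived quantities are computed from the weighed amounts per 500.0 lb of glass at exact precision (LOI, the totals, five oxide percentages, net glass mass, the yield), exactly as printed in the problem or the answer.
Oxide-by-oxide targets in 500.0 lb vitreous product:
  B2O3: 18.00% × 500.0 = 90.00 lb
  SiO2: 48.19% × 500.0 = 241.0 lb
  TiO2: 10.75% × 500.0 = 53.75 lb
  Al2O3: 5.374% × 500.0 = 26.87 lb
  ZrO2: 17.69% × 500.0 = 88.45 lb
Checking each oxide sum working from each reported weight, on the stated basis (each sum matches its target mass net of answer rounding effects):
  B2O3: 158.6·0.5674 = 89.99 lb (target 90.00 lb)
  SiO2: 131.3·0.3255 + 199.2·0.9950 = 240.9 lb (target 241.0 lb)
  TiO2: 54.29·0.9900 = 53.75 lb (target 53.75 lb)
  Al2O3: 26.38·0.9960 + 199.2·0.003000 = 26.87 lb (target 26.87 lb)
  ZrO2: 131.3·0.6736 = 88.44 lb (target 88.45 lb)
Glass-mass closure: batch Σ − ignition loss = 500.0 lb (the Σ of target masses is 500.0 lb; versus the stated basis of 500.0 lb — a pure rounding effect).
Adding the batch up: Σ batch = 569.8 lb; ignition loss, Σ(batch × LOI) = 69.78 lb; yield = glass ÷ total batch = 87.75%.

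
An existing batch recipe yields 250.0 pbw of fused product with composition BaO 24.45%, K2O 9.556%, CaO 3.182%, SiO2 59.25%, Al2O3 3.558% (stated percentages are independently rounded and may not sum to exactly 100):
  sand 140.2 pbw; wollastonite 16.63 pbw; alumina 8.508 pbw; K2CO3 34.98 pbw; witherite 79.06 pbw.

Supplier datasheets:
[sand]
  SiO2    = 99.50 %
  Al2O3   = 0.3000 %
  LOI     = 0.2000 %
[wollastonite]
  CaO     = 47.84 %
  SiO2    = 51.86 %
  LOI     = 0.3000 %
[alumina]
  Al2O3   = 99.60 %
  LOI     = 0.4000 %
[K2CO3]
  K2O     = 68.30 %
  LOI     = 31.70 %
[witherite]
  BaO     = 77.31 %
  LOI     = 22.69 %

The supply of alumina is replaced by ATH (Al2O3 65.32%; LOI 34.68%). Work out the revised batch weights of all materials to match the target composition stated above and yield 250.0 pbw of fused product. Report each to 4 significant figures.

In-progress results are displayed, with 4-significant-figure rounding, as written — each numeric step keeps full precision through every step; exactly one rounding is applied to each reported value; all derived quantities, including the yield, the totals, ignition loss, glass mass, five oxide percentages, are re-derived using the weight values for 250.0 pbw of glass in exact precision, precisely as stated by problem or answer.
Per-oxide target masses for 250.0 pbw fused product:
  BaO: 24.45% × 250.0 = 61.12 pbw
  K2O: 9.556% × 250.0 = 23.89 pbw
  CaO: 3.182% × 250.0 = 7.955 pbw
  SiO2: 59.25% × 250.0 = 148.1 pbw
  Al2O3: 3.558% × 250.0 = 8.895 pbw
Oxide-by-oxide audit on the weights just shown, relative to the basis at hand (every target is met by its sum net of answer rounding effects):
  BaO: 79.06·0.7731 = 61.12 pbw (target 61.12 pbw)
  K2O: 34.98·0.6830 = 23.89 pbw (target 23.89 pbw)
  CaO: 16.63·0.4784 = 7.956 pbw (target 7.955 pbw)
  SiO2: 140.2·0.9950 + 16.63·0.5186 = 148.1 pbw (target 148.1 pbw)
  Al2O3: 140.2·0.003000 + 12.97·0.6532 = 8.893 pbw (target 8.895 pbw)
The glass-mass cross-check: Σ batch − LOI loss = 250.0 pbw (the Σ of target masses is 250.0 pbw; with the basis standing at 250.0 pbw — rounding explains the deltas).
Summing the batch: Σ batch = 283.8 pbw; ignition loss, Σ(batch × LOI) = 33.86 pbw; the yield ratio, glass ÷ batch: 88.07%.

Revised batch per 250.0 pbw fused product:
  sand: 140.2 pbw
  wollastonite: 16.63 pbw
  ATH: 12.97 pbw
  K2CO3: 34.98 pbw
  witherite: 79.06 pbw
Total batch = 283.8 pbw; LOI loss = 33.86 pbw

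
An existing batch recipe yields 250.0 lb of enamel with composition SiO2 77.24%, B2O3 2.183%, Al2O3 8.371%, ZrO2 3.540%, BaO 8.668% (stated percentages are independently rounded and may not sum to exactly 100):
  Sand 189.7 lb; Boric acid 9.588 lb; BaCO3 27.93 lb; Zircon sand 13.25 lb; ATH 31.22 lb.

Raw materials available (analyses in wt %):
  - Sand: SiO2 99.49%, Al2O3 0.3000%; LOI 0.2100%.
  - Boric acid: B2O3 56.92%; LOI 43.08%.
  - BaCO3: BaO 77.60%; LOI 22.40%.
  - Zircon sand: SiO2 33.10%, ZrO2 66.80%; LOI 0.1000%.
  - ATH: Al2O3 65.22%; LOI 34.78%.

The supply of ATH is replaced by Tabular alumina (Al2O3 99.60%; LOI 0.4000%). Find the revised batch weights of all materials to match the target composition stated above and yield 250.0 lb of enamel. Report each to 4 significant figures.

The whole derivation carries exact precision through every step. The intermediate values are shown rounded to four significant figures between the steps. Every reported value is rounded exactly once; all derived quantities, including LOI, glass mass, yield, five oxide percentages, totals, are computed using the weight values for 250.0 lb of glass at full float precision, as set out in problem or answer.
Target oxide masses per 250.0 lb enamel:
  SiO2: 77.24% × 250.0 = 193.1 lb
  B2O3: 2.183% × 250.0 = 5.458 lb
  Al2O3: 8.371% × 250.0 = 20.93 lb
  ZrO2: 3.540% × 250.0 = 8.850 lb
  BaO: 8.668% × 250.0 = 21.67 lb
Sums-versus-targets review per the reported batch figures, under the basis named above (summed amounts equal target values net of answer rounding effects):
  SiO2: 189.7·0.9949 + 13.25·0.3310 = 193.1 lb (target 193.1 lb)
  B2O3: 9.588·0.5692 = 5.457 lb (target 5.458 lb)
  Al2O3: 189.7·0.003000 + 20.44·0.9960 = 20.93 lb (target 20.93 lb)
  ZrO2: 13.25·0.6680 = 8.851 lb (target 8.850 lb)
  BaO: 27.93·0.7760 = 21.67 lb (target 21.67 lb)
Glass-mass bookkeeping: whole batch net of LOI = 250.0 lb (the targets, summed, come to 250.0 lb; versus the stated basis of 250.0 lb — any gap is answer rounding).
Summing the batch: Σ batch = 260.9 lb; the LOI term Σ batch·LOI equals 10.88 lb; as yield: glass ÷ batch → 95.83%.

Revised batch per 250.0 lb enamel:
  Sand: 189.7 lb
  Boric acid: 9.588 lb
  BaCO3: 27.93 lb
  Zircon sand: 13.25 lb
  Tabular alumina: 20.44 lb
Total batch = 260.9 lb; LOI loss = 10.88 lb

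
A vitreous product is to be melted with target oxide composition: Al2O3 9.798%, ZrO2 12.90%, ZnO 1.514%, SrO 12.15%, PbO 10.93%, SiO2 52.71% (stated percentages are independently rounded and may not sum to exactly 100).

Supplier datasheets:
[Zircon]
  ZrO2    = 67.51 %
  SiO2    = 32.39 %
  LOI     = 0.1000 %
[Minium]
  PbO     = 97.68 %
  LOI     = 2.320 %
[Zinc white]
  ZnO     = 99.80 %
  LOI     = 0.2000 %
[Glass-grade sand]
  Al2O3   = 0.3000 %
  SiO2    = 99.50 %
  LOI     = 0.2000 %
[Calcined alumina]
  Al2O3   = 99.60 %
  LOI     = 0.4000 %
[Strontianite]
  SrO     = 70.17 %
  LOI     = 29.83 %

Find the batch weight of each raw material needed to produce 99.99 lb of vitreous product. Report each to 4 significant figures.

Batch per 99.99 lb vitreous product:
  Zircon: 19.11 lb
  Minium: 11.19 lb
  Zinc white: 1.517 lb
  Glass-grade sand: 46.75 lb
  Calcined alumina: 9.696 lb
  Strontianite: 17.31 lb
Total batch = 105.6 lb; LOI loss = 5.578 lb; yield = 94.72%

The intermediate values appear with 4-significant-digit rounding at each printed step; all internal work carries full precision in all steps. Every reported figure is rounded once only; the derived quantities are recomputed in full precision (glass mass, LOI, the six compositions, yield, the totals) starting from the weights on 99.99 lb of glass, as quoted within either problem or answer.
The oxide mass targets at 99.99 lb vitreous product:
  Al2O3: 9.798% × 99.99 = 9.797 lb
  ZrO2: 12.90% × 99.99 = 12.90 lb
  ZnO: 1.514% × 99.99 = 1.514 lb
  SrO: 12.15% × 99.99 = 12.15 lb
  PbO: 10.93% × 99.99 = 10.93 lb
  SiO2: 52.71% × 99.99 = 52.70 lb
Checking each oxide sum on the weights just shown, under the basis named above (oxide sums agree with the targets within answer rounding):
  Al2O3: 46.75·0.003000 + 9.696·0.9960 = 9.797 lb (target 9.797 lb)
  ZrO2: 19.11·0.6751 = 12.90 lb (target 12.90 lb)
  ZnO: 1.517·0.9980 = 1.514 lb (target 1.514 lb)
  SrO: 17.31·0.7017 = 12.15 lb (target 12.15 lb)
  PbO: 11.19·0.9768 = 10.93 lb (target 10.93 lb)
  SiO2: 19.11·0.3239 + 46.75·0.9950 = 52.71 lb (target 52.70 lb)
Mass balance on the glass: whole batch net of LOI = 100.0 lb (oxide target masses add up to 99.99 lb; against the stated basis, 99.99 lb — a pure rounding effect).
Whole-batch sum: Σ batch = 105.6 lb; Σ batch·LOI gives LOI loss = 5.578 lb; yield, glass over the total, = 94.72%.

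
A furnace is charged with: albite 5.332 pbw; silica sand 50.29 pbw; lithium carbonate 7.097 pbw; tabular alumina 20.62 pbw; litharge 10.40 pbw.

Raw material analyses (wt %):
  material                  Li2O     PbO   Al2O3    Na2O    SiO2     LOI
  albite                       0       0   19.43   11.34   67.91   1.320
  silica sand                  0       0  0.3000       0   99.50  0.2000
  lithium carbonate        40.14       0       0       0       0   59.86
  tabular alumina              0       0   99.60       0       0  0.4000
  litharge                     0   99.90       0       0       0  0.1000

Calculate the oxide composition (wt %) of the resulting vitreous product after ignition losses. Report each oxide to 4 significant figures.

Glass mass = 89.23 pbw (batch 93.74 − LOI 4.512).
Composition: Li2O 3.193%, PbO 11.64%, Al2O3 24.35%, Na2O 0.6777%, SiO2 60.14%

Working values are rounded off to 4 significant digits when displayed; all arithmetic runs at exact precision from first step to last. Each reported value is rounded only once — derived quantities are carried starting from the weights on 89.23 pbw of glass at full float precision (five oxide percentages, totals, the yield, glass mass, ignition loss), exactly as printed in problem or answer.
Per-oxide mass from batch:
  Li2O: 7.097·0.4014 = 2.849 pbw
  PbO: 10.40·0.9990 = 10.39 pbw
  Al2O3: 5.332·0.1943 + 50.29·0.003000 + 20.62·0.9960 = 21.72 pbw
  Na2O: 5.332·0.1134 = 0.6046 pbw
  SiO2: 5.332·0.6791 + 50.29·0.9950 = 53.66 pbw
LOI: 5.332·0.01320 + 50.29·0.002000 + 7.097·0.5986 + 20.62·0.004000 + 10.40·0.001000 = 4.512 pbw
Net of LOI, the glass mass = 93.74 − 4.512 = 89.23 pbw (consistent with Σ oxide mass)
wt % = 100 × oxide mass / glass mass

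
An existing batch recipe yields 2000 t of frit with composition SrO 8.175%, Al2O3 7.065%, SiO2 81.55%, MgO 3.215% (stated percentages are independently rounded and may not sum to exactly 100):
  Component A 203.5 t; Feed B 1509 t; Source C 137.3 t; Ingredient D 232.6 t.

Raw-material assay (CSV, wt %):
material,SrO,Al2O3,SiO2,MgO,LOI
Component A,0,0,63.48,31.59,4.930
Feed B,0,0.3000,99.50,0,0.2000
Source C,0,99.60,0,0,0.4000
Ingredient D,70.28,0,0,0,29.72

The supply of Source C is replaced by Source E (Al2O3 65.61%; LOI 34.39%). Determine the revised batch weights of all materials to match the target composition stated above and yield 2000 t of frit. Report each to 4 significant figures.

Revised batch per 2000 t frit:
  Component A: 203.5 t
  Feed B: 1509 t
  Source E: 208.5 t
  Ingredient D: 232.6 t
Total batch = 2154 t; LOI loss = 153.9 t

In-progress results are shown, rounded to four significant figures, when written out — full precision is carried throughout; each reported figure carries a single rounding; all derived quantities are rebuilt at full precision (the yield, LOI, totals, the four compositions, glass mass) starting from the weights on 2000 t of glass, as quoted within problem or answer.
Target oxide masses per 2000 t frit:
  SrO: 8.175% × 2000 = 163.5 t
  Al2O3: 7.065% × 2000 = 141.3 t
  SiO2: 81.55% × 2000 = 1631 t
  MgO: 3.215% × 2000 = 64.30 t
Sums-versus-targets review with the batch weights as given, on the stated basis (sum by sum, the targets are met within answer rounding):
  SrO: 232.6·0.7028 = 163.5 t (target 163.5 t)
  Al2O3: 1509·0.003000 + 208.5·0.6561 = 141.3 t (target 141.3 t)
  SiO2: 203.5·0.6348 + 1509·0.9950 = 1631 t (target 1631 t)
  MgO: 203.5·0.3159 = 64.29 t (target 64.30 t)
Consistency of the glass mass: total charge less LOI = 2000 t (oxide target masses add up to 2000 t; the stated basis being 2000 t — gaps are rounding artifacts).
Summing the batch: Σ batch = 2154 t; loss to ignition Σ batch·LOI = 153.9 t; yield: glass divided by total = 92.85%.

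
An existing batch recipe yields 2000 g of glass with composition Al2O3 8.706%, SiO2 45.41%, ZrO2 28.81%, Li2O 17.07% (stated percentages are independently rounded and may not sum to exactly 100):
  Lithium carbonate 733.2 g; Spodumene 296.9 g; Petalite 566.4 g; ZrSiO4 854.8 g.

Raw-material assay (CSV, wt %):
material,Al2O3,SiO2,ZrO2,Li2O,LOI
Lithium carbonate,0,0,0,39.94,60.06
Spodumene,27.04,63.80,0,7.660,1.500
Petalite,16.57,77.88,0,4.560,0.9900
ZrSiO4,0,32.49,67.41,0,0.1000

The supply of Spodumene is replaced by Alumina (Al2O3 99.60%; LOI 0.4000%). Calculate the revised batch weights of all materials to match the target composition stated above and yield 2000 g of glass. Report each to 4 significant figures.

Rounding to four significant digits applies to every in-between result as displayed — full float precision is held throughout — each reported figure takes a single rounding; the derived quantities (net glass mass, the yield, totals, the four compositions, ignition loss) are re-derived at exact precision starting from the weights on 2000 g of glass, exactly as printed in the problem or the answer.
Target oxide masses per 2000 g glass:
  Al2O3: 8.706% × 2000 = 174.1 g
  SiO2: 45.41% × 2000 = 908.2 g
  ZrO2: 28.81% × 2000 = 576.2 g
  Li2O: 17.07% × 2000 = 341.4 g
A balance pass over the oxides, per the reported batch figures, on the stated basis (oxide sums agree with the targets modulo rounding of the values):
  Al2O3: 40.14·0.9960 + 809.6·0.1657 = 174.1 g (target 174.1 g)
  SiO2: 809.6·0.7788 + 854.8·0.3249 = 908.2 g (target 908.2 g)
  ZrO2: 854.8·0.6741 = 576.2 g (target 576.2 g)
  Li2O: 762.4·0.3994 + 809.6·0.04560 = 341.4 g (target 341.4 g)
Auditing the glass mass value: net batch after ignition = 2000 g (oxide target masses add up to 2000 g; against the stated basis, 2000 g — deltas are rounding alone).
Batch total: Σ batch = 2467 g; the LOI term Σ batch·LOI equals 466.9 g; yield = glass ÷ total batch = 81.07%.

Revised batch per 2000 g glass:
  Lithium carbonate: 762.4 g
  Alumina: 40.14 g
  Petalite: 809.6 g
  ZrSiO4: 854.8 g
Total batch = 2467 g; LOI loss = 466.9 g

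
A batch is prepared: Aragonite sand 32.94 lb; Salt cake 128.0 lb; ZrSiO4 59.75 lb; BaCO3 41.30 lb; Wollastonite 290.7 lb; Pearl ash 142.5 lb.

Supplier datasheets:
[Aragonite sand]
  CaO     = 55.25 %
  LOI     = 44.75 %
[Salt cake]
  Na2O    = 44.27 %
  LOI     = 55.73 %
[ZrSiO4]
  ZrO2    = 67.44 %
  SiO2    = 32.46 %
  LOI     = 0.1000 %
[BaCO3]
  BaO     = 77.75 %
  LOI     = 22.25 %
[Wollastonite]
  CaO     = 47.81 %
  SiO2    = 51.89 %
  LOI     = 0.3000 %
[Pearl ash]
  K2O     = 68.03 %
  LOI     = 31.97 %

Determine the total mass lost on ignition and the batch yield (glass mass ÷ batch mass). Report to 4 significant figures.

Full precision is carried in every operation — intermediates appear, rounded to four significant figures, alongside each step; each reported number takes just one rounding — the derived quantities (ignition loss, the six compositions, the yield, totals, glass mass) are rebuilt from the weighed amounts on 553.4 lb of glass in exact precision, exactly as shown in either problem or answer.
Loss on ignition, line by line:
  Aragonite sand: 32.94 × 0.4475 = 14.74 lb
  Salt cake: 128.0 × 0.5573 = 71.33 lb
  ZrSiO4: 59.75 × 0.001000 = 0.05975 lb
  BaCO3: 41.30 × 0.2225 = 9.189 lb
  Wollastonite: 290.7 × 0.003000 = 0.8721 lb
  Pearl ash: 142.5 × 0.3197 = 45.56 lb
Total LOI = 141.8 lb
Glass = batch − LOI = 695.2 − 141.8 = 553.4 lb

LOI loss = 141.8 lb; glass = 553.4 lb; yield = 79.61%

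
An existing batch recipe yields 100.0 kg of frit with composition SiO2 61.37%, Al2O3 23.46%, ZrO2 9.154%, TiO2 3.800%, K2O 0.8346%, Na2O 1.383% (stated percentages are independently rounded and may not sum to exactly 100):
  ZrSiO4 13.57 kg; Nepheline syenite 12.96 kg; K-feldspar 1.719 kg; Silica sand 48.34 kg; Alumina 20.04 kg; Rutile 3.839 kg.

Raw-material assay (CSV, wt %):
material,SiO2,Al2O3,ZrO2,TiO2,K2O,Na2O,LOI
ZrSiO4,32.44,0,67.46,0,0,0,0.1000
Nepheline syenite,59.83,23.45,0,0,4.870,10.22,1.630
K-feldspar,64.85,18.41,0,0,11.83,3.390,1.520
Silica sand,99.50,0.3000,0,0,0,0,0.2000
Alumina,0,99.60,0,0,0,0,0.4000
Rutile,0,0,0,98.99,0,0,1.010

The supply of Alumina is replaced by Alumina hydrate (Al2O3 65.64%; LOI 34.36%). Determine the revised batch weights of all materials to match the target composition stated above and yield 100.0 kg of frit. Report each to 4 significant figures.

Revised batch per 100.0 kg frit:
  ZrSiO4: 13.57 kg
  Nepheline syenite: 12.96 kg
  K-feldspar: 1.719 kg
  Silica sand: 48.34 kg
  Alumina hydrate: 30.41 kg
  Rutile: 3.839 kg
Total batch = 110.8 kg; LOI loss = 10.84 kg

In-progress results are printed with 4-significant-figure rounding on the page. The working math holds full float precision all the way through — every reported number is rounded exactly once; derived quantities, including glass mass, the totals, ignition loss, the yield, six oxide percentages, are carried from the batch weights on 100.0 kg of glass in full float precision, as set out in question or answer.
Target masses of each oxide per 100.0 kg frit:
  SiO2: 61.37% × 100.0 = 61.37 kg
  Al2O3: 23.46% × 100.0 = 23.46 kg
  ZrO2: 9.154% × 100.0 = 9.154 kg
  TiO2: 3.800% × 100.0 = 3.800 kg
  K2O: 0.8346% × 100.0 = 0.8346 kg
  Na2O: 1.383% × 100.0 = 1.383 kg
Verifying the oxide balance from the weights as reported, relative to the basis at hand (oxide sums agree with the targets given rounding of the digits):
  SiO2: 13.57·0.3244 + 12.96·0.5983 + 1.719·0.6485 + 48.34·0.9950 = 61.37 kg (target 61.37 kg)
  Al2O3: 12.96·0.2345 + 1.719·0.1841 + 48.34·0.003000 + 30.41·0.6564 = 23.46 kg (target 23.46 kg)
  ZrO2: 13.57·0.6746 = 9.154 kg (target 9.154 kg)
  TiO2: 3.839·0.9899 = 3.800 kg (target 3.800 kg)
  K2O: 12.96·0.04870 + 1.719·0.1183 = 0.8345 kg (target 0.8346 kg)
  Na2O: 12.96·0.1022 + 1.719·0.03390 = 1.383 kg (target 1.383 kg)
Auditing the glass mass value: Σ batch − LOI loss = 100.0 kg (the Σ of target masses is 100.0 kg; with the basis standing at 100.0 kg — gaps are rounding artifacts).
Total batch = Σ batch = 110.8 kg; LOI loss = Σ batch·LOI = 10.84 kg; as yield: glass ÷ batch → 90.22%.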